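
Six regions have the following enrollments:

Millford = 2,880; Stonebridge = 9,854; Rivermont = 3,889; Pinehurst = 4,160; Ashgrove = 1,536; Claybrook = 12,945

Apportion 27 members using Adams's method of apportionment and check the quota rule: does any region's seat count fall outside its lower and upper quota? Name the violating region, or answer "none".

none

Standard quotas: Millford 2.205, Stonebridge 7.545, Rivermont 2.978, Pinehurst 3.185, Ashgrove 1.176, Claybrook 9.911.
Adams allocation: Millford 3, Stonebridge 7, Rivermont 3, Pinehurst 3, Ashgrove 2, Claybrook 9.
Every allocation lies between the lower and upper quota.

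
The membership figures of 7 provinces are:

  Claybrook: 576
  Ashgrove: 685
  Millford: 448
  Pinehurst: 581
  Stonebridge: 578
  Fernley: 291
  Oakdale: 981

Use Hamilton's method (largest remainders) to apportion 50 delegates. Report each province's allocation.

The standard divisor is 4140/50 ≈ 82.8.
Standard quotas: Claybrook 6.957, Ashgrove 8.273, Millford 5.411, Pinehurst 7.017, Stonebridge 6.981, Fernley 3.514, Oakdale 11.848.
Lower quotas: Claybrook 6, Ashgrove 8, Millford 5, Pinehurst 7, Stonebridge 6, Fernley 3, Oakdale 11 (sum 46, leaving 4 seats).
Remainders in descending order: Stonebridge 0.981, Claybrook 0.957, Oakdale 0.848, Fernley 0.514, Millford 0.411, Ashgrove 0.273, Pinehurst 0.017.
The surplus seats go to Stonebridge, Claybrook, Oakdale, Fernley.

Claybrook=7, Ashgrove=8, Millford=5, Pinehurst=7, Stonebridge=7, Fernley=4, Oakdale=12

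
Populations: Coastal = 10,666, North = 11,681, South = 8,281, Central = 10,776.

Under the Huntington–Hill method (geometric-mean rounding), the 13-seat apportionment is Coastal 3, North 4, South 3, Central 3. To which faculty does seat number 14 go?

Central

Priority for the next seat is population ÷ (√(s·(s+1))).
Priorities: Coastal 3079.009, North 2611.951, South 2390.519, Central 3110.763.
Highest priority: Central.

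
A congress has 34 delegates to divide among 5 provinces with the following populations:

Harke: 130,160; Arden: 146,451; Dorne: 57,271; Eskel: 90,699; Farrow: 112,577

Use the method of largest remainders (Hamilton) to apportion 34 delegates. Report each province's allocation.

The standard divisor is 537158/34 ≈ 15798.765.
Standard quotas: Harke 8.2386, Arden 9.2698, Dorne 3.6250, Eskel 5.7409, Farrow 7.1257.
Lower quotas: Harke 8, Arden 9, Dorne 3, Eskel 5, Farrow 7 (sum 32, leaving 2 seats).
Remainders in descending order: Eskel 0.7409, Dorne 0.6250, Arden 0.2698, Harke 0.2386, Farrow 0.1257.
The surplus seats go to Eskel, Dorne.

Harke=8, Arden=9, Dorne=4, Eskel=6, Farrow=7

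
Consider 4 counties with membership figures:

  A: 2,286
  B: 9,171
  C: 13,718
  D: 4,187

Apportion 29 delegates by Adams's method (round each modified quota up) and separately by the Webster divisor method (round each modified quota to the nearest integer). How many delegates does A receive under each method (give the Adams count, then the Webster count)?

Adams: A 3, B 9, C 13, D 4.
Webster: A 2, B 9, C 14, D 4.
A gets 3 under Adams and 2 under Webster.

3 and 2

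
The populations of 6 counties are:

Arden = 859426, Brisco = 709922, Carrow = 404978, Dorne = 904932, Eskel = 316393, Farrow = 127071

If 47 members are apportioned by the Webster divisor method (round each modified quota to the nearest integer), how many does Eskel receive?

Standard divisor 3322722/47 ≈ 70696.213; standard quotas: Arden 12.157, Brisco 10.042, Carrow 5.728, Dorne 12.800, Eskel 4.475, Farrow 1.797.
Rounding to the nearest integer gives Arden 12, Brisco 10, Carrow 6, Dorne 13, Eskel 4, Farrow 2 — total 47, matching the house size, so no adjustment is needed.
Eskel receives 4.

4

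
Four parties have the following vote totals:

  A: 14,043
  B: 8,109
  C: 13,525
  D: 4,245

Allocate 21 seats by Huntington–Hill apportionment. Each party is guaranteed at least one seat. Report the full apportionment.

A=8, B=4, C=7, D=2

With divisor 1845: modified quotas A 7.611, B 4.395, C 7.331, D 2.301.
Geometric-mean thresholds: A √(7·8)=7.483, B √(4·5)=4.472, C √(7·8)=7.483, D √(2·3)=2.449.
Each quota rounded against its threshold gives A 8, B 4, C 7, D 2 (total 21).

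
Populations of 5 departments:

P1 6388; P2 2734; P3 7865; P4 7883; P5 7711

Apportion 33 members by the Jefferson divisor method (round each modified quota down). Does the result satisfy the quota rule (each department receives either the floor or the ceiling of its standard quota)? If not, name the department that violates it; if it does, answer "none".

none

Standard quotas: P1 6.470, P2 2.769, P3 7.966, P4 7.984, P5 7.810.
Jefferson allocation: P1 7, P2 2, P3 8, P4 8, P5 8.
Every allocation lies between the lower and upper quota.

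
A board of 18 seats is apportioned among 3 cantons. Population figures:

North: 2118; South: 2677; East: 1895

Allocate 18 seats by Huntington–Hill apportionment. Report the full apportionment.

North=6, South=7, East=5

With divisor 372: modified quotas North 5.694, South 7.196, East 5.094.
Geometric-mean thresholds: North √(5·6)=5.477, South √(7·8)=7.483, East √(5·6)=5.477.
Each quota rounded against its threshold gives North 6, South 7, East 5 (total 18).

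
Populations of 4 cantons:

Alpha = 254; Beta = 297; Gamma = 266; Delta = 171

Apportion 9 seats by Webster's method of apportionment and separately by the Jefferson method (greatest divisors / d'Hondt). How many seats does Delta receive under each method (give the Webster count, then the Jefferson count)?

Webster: Alpha 2, Beta 3, Gamma 2, Delta 2.
Jefferson: Alpha 2, Beta 3, Gamma 3, Delta 1.
Delta gets 2 under Webster and 1 under Jefferson.

2 and 1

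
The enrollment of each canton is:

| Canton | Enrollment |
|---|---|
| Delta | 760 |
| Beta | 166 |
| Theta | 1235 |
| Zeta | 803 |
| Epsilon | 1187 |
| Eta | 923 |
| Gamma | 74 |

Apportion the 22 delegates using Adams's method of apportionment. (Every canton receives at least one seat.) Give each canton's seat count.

Delta 3, Beta 1, Theta 5, Zeta 3, Epsilon 5, Eta 4, Gamma 1

Standard divisor 5148/22 ≈ 234; standard quotas: Delta 3.248, Beta 0.709, Theta 5.278, Zeta 3.432, Epsilon 5.073, Eta 3.944, Gamma 0.316.
Rounding up gives 4, 1, 6, 4, 6, 4, 1 = 26 seats, so the divisor must be adjusted.
With modified divisor 280: modified quotas Delta 2.714, Beta 0.593, Theta 4.411, Zeta 2.868, Epsilon 4.239, Eta 3.296, Gamma 0.264.
Rounding up: Delta 3, Beta 1, Theta 5, Zeta 3, Epsilon 5, Eta 4, Gamma 1 (total 22).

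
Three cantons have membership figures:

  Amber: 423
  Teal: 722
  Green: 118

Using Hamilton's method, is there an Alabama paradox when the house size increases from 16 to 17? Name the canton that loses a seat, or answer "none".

Green

At 16 seats: Amber 5, Teal 9, Green 2.
At 17 seats: Amber 6, Teal 10, Green 1.
Green drops from 2 to 1.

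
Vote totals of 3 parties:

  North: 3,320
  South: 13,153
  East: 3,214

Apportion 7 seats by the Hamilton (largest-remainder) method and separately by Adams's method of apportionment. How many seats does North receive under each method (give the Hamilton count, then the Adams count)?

Hamilton: North 1, South 5, East 1.
Adams: North 2, South 4, East 1.
North gets 1 under Hamilton and 2 under Adams.

1 and 2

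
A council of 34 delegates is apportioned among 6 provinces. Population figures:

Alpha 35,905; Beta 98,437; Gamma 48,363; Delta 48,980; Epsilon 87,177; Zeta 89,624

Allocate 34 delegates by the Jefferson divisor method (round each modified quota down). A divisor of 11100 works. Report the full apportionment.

Alpha: 3, Beta: 8, Gamma: 4, Delta: 4, Epsilon: 7, Zeta: 8

With modified divisor 11100: modified quotas Alpha 3.235, Beta 8.868, Gamma 4.357, Delta 4.413, Epsilon 7.854, Zeta 8.074.
Rounding down: Alpha 3, Beta 8, Gamma 4, Delta 4, Epsilon 7, Zeta 8 (total 34).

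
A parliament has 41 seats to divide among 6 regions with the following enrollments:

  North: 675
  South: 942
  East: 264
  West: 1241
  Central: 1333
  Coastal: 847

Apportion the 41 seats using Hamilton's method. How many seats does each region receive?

The standard divisor is 5302/41 ≈ 129.317.
Standard quotas: North 5.220, South 7.284, East 2.041, West 9.597, Central 10.308, Coastal 6.550.
Lower quotas: North 5, South 7, East 2, West 9, Central 10, Coastal 6 (sum 39, leaving 2 seats).
Remainders in descending order: West 0.597, Coastal 0.550, Central 0.308, South 0.284, North 0.220, East 0.041.
Largest remainders: West, Coastal receive the extra seats.

North 5, South 7, East 2, West 10, Central 10, Coastal 7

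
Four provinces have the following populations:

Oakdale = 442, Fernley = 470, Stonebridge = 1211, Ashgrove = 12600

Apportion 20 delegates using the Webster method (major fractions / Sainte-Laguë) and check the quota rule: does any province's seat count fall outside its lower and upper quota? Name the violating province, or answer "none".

Standard quotas: Oakdale 0.600, Fernley 0.638, Stonebridge 1.645, Ashgrove 17.116.
Webster allocation: Oakdale 1, Fernley 1, Stonebridge 2, Ashgrove 16.
Ashgrove has quota 17.116 (lower 17, upper 18) but receives 16 — outside the quota interval.

Ashgrove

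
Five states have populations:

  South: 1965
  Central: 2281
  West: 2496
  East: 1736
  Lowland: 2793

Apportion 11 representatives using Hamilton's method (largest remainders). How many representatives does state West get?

2

The standard divisor is 11271/11 ≈ 1024.636.
Standard quotas: South 1.918, Central 2.226, West 2.436, East 1.694, Lowland 2.726.
Lower quotas: South 1, Central 2, West 2, East 1, Lowland 2 (sum 8, leaving 3 seats).
Remainders in descending order: South 0.918, Lowland 0.726, East 0.694, West 0.436, Central 0.226.
Largest remainders: South, Lowland, East receive the extra seats.
West receives 2.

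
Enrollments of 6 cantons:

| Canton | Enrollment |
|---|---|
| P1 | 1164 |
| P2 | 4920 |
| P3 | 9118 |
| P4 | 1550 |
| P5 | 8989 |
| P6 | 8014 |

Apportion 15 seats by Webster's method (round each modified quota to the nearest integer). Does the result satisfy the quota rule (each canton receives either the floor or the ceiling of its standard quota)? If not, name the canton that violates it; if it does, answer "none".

none

Standard quotas: P1 0.517, P2 2.186, P3 4.052, P4 0.689, P5 3.995, P6 3.561.
Webster allocation: P1 1, P2 2, P3 4, P4 1, P5 4, P6 3.
Every allocation lies between the lower and upper quota.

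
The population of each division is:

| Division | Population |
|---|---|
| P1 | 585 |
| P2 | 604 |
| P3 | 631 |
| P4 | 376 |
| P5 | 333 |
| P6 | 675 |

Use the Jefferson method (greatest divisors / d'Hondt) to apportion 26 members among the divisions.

Standard divisor 3204/26 ≈ 123.231; standard quotas: P1 4.747, P2 4.901, P3 5.120, P4 3.051, P5 2.702, P6 5.478.
Rounding down gives 4, 4, 5, 3, 2, 5 = 23 seats, so the divisor must be adjusted.
With modified divisor 112: modified quotas P1 5.223, P2 5.393, P3 5.634, P4 3.357, P5 2.973, P6 6.027.
Rounding down: P1 5, P2 5, P3 5, P4 3, P5 2, P6 6 (total 26).

P1: 5, P2: 5, P3: 5, P4: 3, P5: 2, P6: 6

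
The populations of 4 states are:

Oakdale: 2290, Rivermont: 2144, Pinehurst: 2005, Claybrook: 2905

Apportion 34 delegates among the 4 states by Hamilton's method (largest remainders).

Oakdale: 8; Rivermont: 8; Pinehurst: 7; Claybrook: 11

Total 9344; standard divisor 9344/34 ≈ 274.824.
Standard quotas: Oakdale 8.333, Rivermont 7.801, Pinehurst 7.296, Claybrook 10.570.
Lower quotas: Oakdale 8, Rivermont 7, Pinehurst 7, Claybrook 10 (sum 32, leaving 2 seats).
Remainders in descending order: Rivermont 0.801, Claybrook 0.570, Oakdale 0.333, Pinehurst 0.296.
The surplus seats go to Rivermont, Claybrook.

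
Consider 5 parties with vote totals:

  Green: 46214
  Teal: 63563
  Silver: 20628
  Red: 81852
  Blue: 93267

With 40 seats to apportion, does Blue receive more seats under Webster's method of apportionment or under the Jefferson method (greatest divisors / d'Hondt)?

Jefferson

Webster: Green 6, Teal 8, Silver 3, Red 11, Blue 12.
Jefferson: Green 6, Teal 8, Silver 2, Red 11, Blue 13.
Blue gets 12 under Webster and 13 under Jefferson.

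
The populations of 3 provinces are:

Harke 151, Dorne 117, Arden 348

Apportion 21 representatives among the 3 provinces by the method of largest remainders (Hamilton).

Harke 5, Dorne 4, Arden 12

Standard divisor: 616 ÷ 21 ≈ 29.333.
Standard quotas: Harke 5.148, Dorne 3.989, Arden 11.864.
Lower quotas: Harke 5, Dorne 3, Arden 11 (sum 19, leaving 2 seats).
Remainders in descending order: Dorne 0.989, Arden 0.864, Harke 0.148.
Largest remainders: Dorne, Arden receive the extra seats.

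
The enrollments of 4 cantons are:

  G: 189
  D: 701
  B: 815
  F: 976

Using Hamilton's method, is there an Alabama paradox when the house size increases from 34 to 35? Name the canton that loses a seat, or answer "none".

At 34 seats: G 3, D 9, B 10, F 12.
At 35 seats: G 2, D 9, B 11, F 13.
G drops from 3 to 2.

G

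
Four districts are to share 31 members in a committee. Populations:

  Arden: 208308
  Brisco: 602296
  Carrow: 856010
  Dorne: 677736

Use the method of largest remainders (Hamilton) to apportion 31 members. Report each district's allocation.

Arden: 3, Brisco: 8, Carrow: 11, Dorne: 9

The standard divisor is 2344350/31 ≈ 75624.194.
Standard quotas: Arden 2.7545, Brisco 7.9643, Carrow 11.3193, Dorne 8.9619.
Lower quotas: Arden 2, Brisco 7, Carrow 11, Dorne 8 (sum 28, leaving 3 seats).
Remainders in descending order: Brisco 0.9643, Dorne 0.9619, Arden 0.7545, Carrow 0.3193.
The surplus seats go to Brisco, Dorne, Arden.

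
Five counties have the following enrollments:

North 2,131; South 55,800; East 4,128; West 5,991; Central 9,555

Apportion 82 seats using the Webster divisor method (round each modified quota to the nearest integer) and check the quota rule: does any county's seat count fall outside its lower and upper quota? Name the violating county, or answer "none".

South

Standard quotas: North 2.252, South 58.960, East 4.362, West 6.330, Central 10.096.
Webster allocation: North 2, South 60, East 4, West 6, Central 10.
South has quota 58.960 (lower 58, upper 59) but receives 60 — outside the quota interval.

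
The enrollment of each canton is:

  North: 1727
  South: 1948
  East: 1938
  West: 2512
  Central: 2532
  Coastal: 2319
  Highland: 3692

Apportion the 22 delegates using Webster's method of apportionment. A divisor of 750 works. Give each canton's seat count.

With modified divisor 750: modified quotas North 2.303, South 2.597, East 2.584, West 3.349, Central 3.376, Coastal 3.092, Highland 4.923.
Rounding to the nearest integer: North 2, South 3, East 3, West 3, Central 3, Coastal 3, Highland 5 (total 22).

North=2, South=3, East=3, West=3, Central=3, Coastal=3, Highland=5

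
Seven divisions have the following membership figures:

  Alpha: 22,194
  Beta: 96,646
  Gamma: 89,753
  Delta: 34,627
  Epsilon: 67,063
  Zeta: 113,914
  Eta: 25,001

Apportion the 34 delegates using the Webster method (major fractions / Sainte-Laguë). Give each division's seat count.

Alpha 2, Beta 7, Gamma 7, Delta 3, Epsilon 5, Zeta 8, Eta 2

Standard divisor 449198/34 ≈ 13211.706; standard quotas: Alpha 1.680, Beta 7.315, Gamma 6.793, Delta 2.621, Epsilon 5.076, Zeta 8.622, Eta 1.892.
Rounding to the nearest integer gives 2, 7, 7, 3, 5, 9, 2 = 35 seats, so the divisor must be adjusted.
With modified divisor 13600: modified quotas Alpha 1.632, Beta 7.106, Gamma 6.599, Delta 2.546, Epsilon 4.931, Zeta 8.376, Eta 1.838.
Rounding to the nearest integer: Alpha 2, Beta 7, Gamma 7, Delta 3, Epsilon 5, Zeta 8, Eta 2 (total 34).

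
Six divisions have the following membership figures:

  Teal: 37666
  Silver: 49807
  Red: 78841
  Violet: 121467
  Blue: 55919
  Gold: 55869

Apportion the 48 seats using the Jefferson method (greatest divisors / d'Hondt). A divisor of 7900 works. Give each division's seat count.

Teal 4; Silver 6; Red 9; Violet 15; Blue 7; Gold 7

With modified divisor 7900: modified quotas Teal 4.768, Silver 6.305, Red 9.980, Violet 15.376, Blue 7.078, Gold 7.072.
Rounding down: Teal 4, Silver 6, Red 9, Violet 15, Blue 7, Gold 7 (total 48).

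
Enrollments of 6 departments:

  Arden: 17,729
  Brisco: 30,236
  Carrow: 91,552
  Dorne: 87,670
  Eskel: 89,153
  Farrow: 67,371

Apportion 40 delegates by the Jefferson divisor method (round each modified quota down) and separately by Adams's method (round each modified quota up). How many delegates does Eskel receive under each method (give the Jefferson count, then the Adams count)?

10 and 9

Jefferson: Arden 1, Brisco 3, Carrow 10, Dorne 9, Eskel 10, Farrow 7.
Adams: Arden 2, Brisco 3, Carrow 10, Dorne 9, Eskel 9, Farrow 7.
Eskel gets 10 under Jefferson and 9 under Adams.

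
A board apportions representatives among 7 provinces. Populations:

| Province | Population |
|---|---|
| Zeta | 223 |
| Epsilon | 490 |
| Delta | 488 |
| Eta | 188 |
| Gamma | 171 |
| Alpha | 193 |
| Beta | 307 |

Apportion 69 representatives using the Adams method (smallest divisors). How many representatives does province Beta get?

Standard divisor 2060/69 ≈ 29.855; standard quotas: Zeta 7.469, Epsilon 16.413, Delta 16.346, Eta 6.297, Gamma 5.728, Alpha 6.465, Beta 10.283.
Rounding up gives 8, 17, 17, 7, 6, 7, 11 = 73 seats, so the divisor must be adjusted.
With modified divisor 31.6: modified quotas Zeta 7.057, Epsilon 15.506, Delta 15.443, Eta 5.949, Gamma 5.411, Alpha 6.108, Beta 9.715.
Rounding up: Zeta 8, Epsilon 16, Delta 16, Eta 6, Gamma 6, Alpha 7, Beta 10 (total 69).
Beta receives 10.

10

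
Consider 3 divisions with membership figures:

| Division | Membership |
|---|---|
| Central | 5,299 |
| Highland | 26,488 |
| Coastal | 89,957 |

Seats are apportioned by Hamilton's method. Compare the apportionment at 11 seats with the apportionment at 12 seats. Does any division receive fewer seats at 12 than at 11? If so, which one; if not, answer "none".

At 11 seats: Central 1, Highland 2, Coastal 8.
At 12 seats: Central 0, Highland 3, Coastal 9.
Central drops from 1 to 0.

Central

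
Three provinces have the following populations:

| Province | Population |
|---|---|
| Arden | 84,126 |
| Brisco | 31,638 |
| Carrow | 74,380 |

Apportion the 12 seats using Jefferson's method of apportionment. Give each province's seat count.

Arden 5, Brisco 2, Carrow 5

Standard divisor 190144/12 ≈ 15845.333; standard quotas: Arden 5.309, Brisco 1.997, Carrow 4.694.
Rounding down gives 5, 1, 4 = 10 seats, so the divisor must be adjusted.
With modified divisor 14400: modified quotas Arden 5.842, Brisco 2.197, Carrow 5.165.
Rounding down: Arden 5, Brisco 2, Carrow 5 (total 12).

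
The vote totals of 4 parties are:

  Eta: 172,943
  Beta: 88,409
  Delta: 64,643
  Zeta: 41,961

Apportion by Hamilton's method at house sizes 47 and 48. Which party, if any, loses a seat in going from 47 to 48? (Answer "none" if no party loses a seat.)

Zeta

At 47 seats: Eta 22, Beta 11, Delta 8, Zeta 6.
At 48 seats: Eta 23, Beta 12, Delta 8, Zeta 5.
Zeta drops from 6 to 5.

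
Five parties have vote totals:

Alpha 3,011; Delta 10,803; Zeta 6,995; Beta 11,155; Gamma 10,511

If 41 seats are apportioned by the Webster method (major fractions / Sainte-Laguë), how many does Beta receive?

Standard divisor 42475/41 ≈ 1035.976; standard quotas: Alpha 2.906, Delta 10.428, Zeta 6.752, Beta 10.768, Gamma 10.146.
Rounding to the nearest integer gives Alpha 3, Delta 10, Zeta 7, Beta 11, Gamma 10 — total 41, matching the house size, so no adjustment is needed.
Beta receives 11.

11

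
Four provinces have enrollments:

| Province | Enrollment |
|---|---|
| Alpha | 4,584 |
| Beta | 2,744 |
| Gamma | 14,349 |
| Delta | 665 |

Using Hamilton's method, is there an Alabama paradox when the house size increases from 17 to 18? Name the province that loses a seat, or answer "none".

Delta

At 17 seats: Alpha 3, Beta 2, Gamma 11, Delta 1.
At 18 seats: Alpha 4, Beta 2, Gamma 12, Delta 0.
Delta drops from 1 to 0.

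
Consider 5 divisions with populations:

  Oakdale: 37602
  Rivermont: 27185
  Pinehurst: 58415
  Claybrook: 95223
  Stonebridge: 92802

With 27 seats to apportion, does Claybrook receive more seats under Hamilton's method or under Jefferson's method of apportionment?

Jefferson

Hamilton: Oakdale 3, Rivermont 3, Pinehurst 5, Claybrook 8, Stonebridge 8.
Jefferson: Oakdale 3, Rivermont 2, Pinehurst 5, Claybrook 9, Stonebridge 8.
Claybrook gets 8 under Hamilton and 9 under Jefferson.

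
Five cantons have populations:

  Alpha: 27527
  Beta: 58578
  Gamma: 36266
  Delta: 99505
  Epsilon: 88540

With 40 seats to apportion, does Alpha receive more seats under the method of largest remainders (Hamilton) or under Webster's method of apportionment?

Hamilton: Alpha 3, Beta 8, Gamma 5, Delta 13, Epsilon 11.
Webster: Alpha 4, Beta 7, Gamma 5, Delta 13, Epsilon 11.
Alpha gets 3 under Hamilton and 4 under Webster.

Webster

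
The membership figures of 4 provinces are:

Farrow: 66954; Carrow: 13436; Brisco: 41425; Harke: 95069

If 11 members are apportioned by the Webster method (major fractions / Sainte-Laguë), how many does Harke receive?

Standard divisor 216884/11 ≈ 19716.727; standard quotas: Farrow 3.396, Carrow 0.681, Brisco 2.101, Harke 4.822.
Rounding to the nearest integer gives Farrow 3, Carrow 1, Brisco 2, Harke 5 — total 11, matching the house size, so no adjustment is needed.
Harke receives 5.

5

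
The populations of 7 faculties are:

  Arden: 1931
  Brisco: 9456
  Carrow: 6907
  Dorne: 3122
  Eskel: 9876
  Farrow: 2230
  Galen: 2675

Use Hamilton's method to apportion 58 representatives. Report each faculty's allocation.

The standard divisor is 36197/58 ≈ 624.086.
Standard quotas: Arden 3.0941, Brisco 15.1518, Carrow 11.0674, Dorne 5.0025, Eskel 15.8247, Farrow 3.5732, Galen 4.2863.
Lower quotas: Arden 3, Brisco 15, Carrow 11, Dorne 5, Eskel 15, Farrow 3, Galen 4 (sum 56, leaving 2 seats).
Remainders in descending order: Eskel 0.8247, Farrow 0.5732, Galen 0.2863, Brisco 0.1518, Arden 0.0941, Carrow 0.0674, Dorne 0.0025.
Largest remainders: Eskel, Farrow receive the extra seats.

Arden: 3, Brisco: 15, Carrow: 11, Dorne: 5, Eskel: 16, Farrow: 4, Galen: 4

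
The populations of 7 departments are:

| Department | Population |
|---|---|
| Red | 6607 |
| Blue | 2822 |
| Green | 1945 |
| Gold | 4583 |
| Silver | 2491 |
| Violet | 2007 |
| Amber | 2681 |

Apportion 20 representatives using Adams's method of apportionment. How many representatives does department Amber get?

Standard divisor 23136/20 ≈ 1156.8; standard quotas: Red 5.711, Blue 2.439, Green 1.681, Gold 3.962, Silver 2.153, Violet 1.735, Amber 2.318.
Rounding up gives 6, 3, 2, 4, 3, 2, 3 = 23 seats, so the divisor must be adjusted.
With modified divisor 1380: modified quotas Red 4.788, Blue 2.045, Green 1.409, Gold 3.321, Silver 1.805, Violet 1.454, Amber 1.943.
Rounding up: Red 5, Blue 3, Green 2, Gold 4, Silver 2, Violet 2, Amber 2 (total 20).
Amber receives 2.

2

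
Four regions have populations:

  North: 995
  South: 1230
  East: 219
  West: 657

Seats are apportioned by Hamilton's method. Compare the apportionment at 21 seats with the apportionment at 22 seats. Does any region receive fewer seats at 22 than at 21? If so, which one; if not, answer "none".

At 21 seats: North 7, South 8, East 2, West 4.
At 22 seats: North 7, South 9, East 1, West 5.
East drops from 2 to 1.

East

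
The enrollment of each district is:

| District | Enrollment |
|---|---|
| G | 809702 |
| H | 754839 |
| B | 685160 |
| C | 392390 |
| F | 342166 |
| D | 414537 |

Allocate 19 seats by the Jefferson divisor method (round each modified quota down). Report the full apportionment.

Standard divisor 3398794/19 ≈ 178883.895; standard quotas: G 4.526, H 4.220, B 3.830, C 2.194, F 1.913, D 2.317.
Rounding down gives 4, 4, 3, 2, 1, 2 = 16 seats, so the divisor must be adjusted.
With modified divisor 156500: modified quotas G 5.174, H 4.823, B 4.378, C 2.507, F 2.186, D 2.649.
Rounding down: G 5, H 4, B 4, C 2, F 2, D 2 (total 19).

G 5, H 4, B 4, C 2, F 2, D 2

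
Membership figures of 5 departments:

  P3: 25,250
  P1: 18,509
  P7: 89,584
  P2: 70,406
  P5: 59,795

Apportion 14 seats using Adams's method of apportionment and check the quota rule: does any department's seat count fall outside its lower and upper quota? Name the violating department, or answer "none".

none

Standard quotas: P3 1.341, P1 0.983, P7 4.759, P2 3.740, P5 3.176.
Adams allocation: P3 2, P1 1, P7 4, P2 4, P5 3.
Every allocation lies between the lower and upper quota.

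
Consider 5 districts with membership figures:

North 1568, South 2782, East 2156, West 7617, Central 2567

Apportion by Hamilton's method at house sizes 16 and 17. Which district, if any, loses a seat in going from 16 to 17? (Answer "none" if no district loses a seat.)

At 16 seats: North 2, South 3, East 2, West 7, Central 2.
At 17 seats: North 1, South 3, East 2, West 8, Central 3.
North drops from 2 to 1.

North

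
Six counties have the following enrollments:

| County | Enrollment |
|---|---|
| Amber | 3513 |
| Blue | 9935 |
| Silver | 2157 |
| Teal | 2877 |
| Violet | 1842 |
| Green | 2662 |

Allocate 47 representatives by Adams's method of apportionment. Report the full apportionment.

Amber 7, Blue 19, Silver 5, Teal 6, Violet 4, Green 6

Standard divisor 22986/47 ≈ 489.064; standard quotas: Amber 7.183, Blue 20.314, Silver 4.410, Teal 5.883, Violet 3.766, Green 5.443.
Rounding up gives 8, 21, 5, 6, 4, 6 = 50 seats, so the divisor must be adjusted.
With modified divisor 530: modified quotas Amber 6.628, Blue 18.745, Silver 4.070, Teal 5.428, Violet 3.475, Green 5.023.
Rounding up: Amber 7, Blue 19, Silver 5, Teal 6, Violet 4, Green 6 (total 47).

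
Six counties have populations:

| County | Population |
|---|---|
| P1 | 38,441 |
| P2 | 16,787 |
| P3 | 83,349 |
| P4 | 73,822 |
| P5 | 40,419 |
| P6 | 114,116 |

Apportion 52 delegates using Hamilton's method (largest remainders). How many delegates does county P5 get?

Total 366934; standard divisor 366934/52 ≈ 7056.423.
Standard quotas: P1 5.4477, P2 2.3790, P3 11.8118, P4 10.4617, P5 5.7280, P6 16.1719.
Lower quotas: P1 5, P2 2, P3 11, P4 10, P5 5, P6 16 (sum 49, leaving 3 seats).
Remainders in descending order: P3 0.8118, P5 0.7280, P4 0.4617, P1 0.4477, P2 0.3790, P6 0.1719.
The surplus seats go to P3, P5, P4.
P5 receives 6.

6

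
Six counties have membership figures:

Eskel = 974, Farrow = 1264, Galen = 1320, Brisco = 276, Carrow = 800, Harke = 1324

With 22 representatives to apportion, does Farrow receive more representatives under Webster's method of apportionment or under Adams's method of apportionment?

Webster: Eskel 3, Farrow 5, Galen 5, Brisco 1, Carrow 3, Harke 5.
Adams: Eskel 4, Farrow 4, Galen 5, Brisco 1, Carrow 3, Harke 5.
Farrow gets 5 under Webster and 4 under Adams.

Webster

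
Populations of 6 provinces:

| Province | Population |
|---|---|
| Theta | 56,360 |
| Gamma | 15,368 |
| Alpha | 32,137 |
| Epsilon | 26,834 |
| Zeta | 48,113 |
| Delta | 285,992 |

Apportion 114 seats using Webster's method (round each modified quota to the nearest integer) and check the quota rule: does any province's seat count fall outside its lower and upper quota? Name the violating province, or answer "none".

Delta

Standard quotas: Theta 13.823, Gamma 3.769, Alpha 7.882, Epsilon 6.581, Zeta 11.800, Delta 70.144.
Webster allocation: Theta 14, Gamma 4, Alpha 8, Epsilon 7, Zeta 12, Delta 69.
Delta has quota 70.144 (lower 70, upper 71) but receives 69 — outside the quota interval.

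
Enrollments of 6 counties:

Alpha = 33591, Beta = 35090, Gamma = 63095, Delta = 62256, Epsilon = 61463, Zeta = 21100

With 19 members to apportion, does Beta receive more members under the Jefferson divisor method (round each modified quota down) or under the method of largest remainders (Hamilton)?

Jefferson: Alpha 2, Beta 2, Gamma 5, Delta 5, Epsilon 4, Zeta 1.
Hamilton: Alpha 2, Beta 3, Gamma 4, Delta 4, Epsilon 4, Zeta 2.
Beta gets 2 under Jefferson and 3 under Hamilton.

Hamilton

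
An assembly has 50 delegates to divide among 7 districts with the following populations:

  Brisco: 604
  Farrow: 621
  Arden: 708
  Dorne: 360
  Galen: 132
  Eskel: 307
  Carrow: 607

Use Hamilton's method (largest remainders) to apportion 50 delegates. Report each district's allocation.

Brisco 9, Farrow 9, Arden 11, Dorne 5, Galen 2, Eskel 5, Carrow 9

Standard divisor: 3339 ÷ 50 ≈ 66.78.
Standard quotas: Brisco 9.045, Farrow 9.299, Arden 10.602, Dorne 5.391, Galen 1.977, Eskel 4.597, Carrow 9.090.
Lower quotas: Brisco 9, Farrow 9, Arden 10, Dorne 5, Galen 1, Eskel 4, Carrow 9 (sum 47, leaving 3 seats).
Remainders in descending order: Galen 0.977, Arden 0.602, Eskel 0.597, Dorne 0.391, Farrow 0.299, Carrow 0.090, Brisco 0.045.
The surplus seats go to Galen, Arden, Eskel.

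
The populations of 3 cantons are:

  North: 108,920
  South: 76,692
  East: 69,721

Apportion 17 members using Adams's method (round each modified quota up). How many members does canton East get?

5

Standard divisor 255333/17 ≈ 15019.588; standard quotas: North 7.252, South 5.106, East 4.642.
Rounding up gives 8, 6, 5 = 19 seats, so the divisor must be adjusted.
With modified divisor 16500: modified quotas North 6.601, South 4.648, East 4.226.
Rounding up: North 7, South 5, East 5 (total 17).
East receives 5.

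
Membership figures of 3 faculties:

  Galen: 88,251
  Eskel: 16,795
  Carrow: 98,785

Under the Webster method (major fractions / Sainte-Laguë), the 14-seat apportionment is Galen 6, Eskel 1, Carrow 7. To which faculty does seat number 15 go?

Priority for the next seat is population ÷ (current seats + 0.5).
Priorities: Galen 13577.077, Eskel 11196.667, Carrow 13171.333.
Highest priority: Galen.

Galen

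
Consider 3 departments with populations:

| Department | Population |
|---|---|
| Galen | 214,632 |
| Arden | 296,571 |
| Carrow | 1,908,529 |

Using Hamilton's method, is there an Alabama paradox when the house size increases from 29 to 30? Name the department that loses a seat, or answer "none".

At 29 seats: Galen 3, Arden 3, Carrow 23.
At 30 seats: Galen 2, Arden 4, Carrow 24.
Galen drops from 3 to 2.

Galen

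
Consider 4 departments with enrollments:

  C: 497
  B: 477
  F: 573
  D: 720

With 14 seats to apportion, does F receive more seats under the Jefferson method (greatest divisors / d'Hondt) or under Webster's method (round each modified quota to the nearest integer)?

Webster

Jefferson: C 3, B 3, F 3, D 5.
Webster: C 3, B 3, F 4, D 4.
F gets 3 under Jefferson and 4 under Webster.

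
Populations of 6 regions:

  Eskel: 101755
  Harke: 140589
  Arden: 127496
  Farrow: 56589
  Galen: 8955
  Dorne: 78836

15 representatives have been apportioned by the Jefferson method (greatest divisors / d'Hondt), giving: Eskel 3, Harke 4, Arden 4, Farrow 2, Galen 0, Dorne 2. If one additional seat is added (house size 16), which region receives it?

Priority for the next seat is population ÷ (current seats + 1).
Priorities: Eskel 25438.750, Harke 28117.800, Arden 25499.200, Farrow 18863.000, Galen 8955.000, Dorne 26278.667.
Highest priority: Harke.

Harke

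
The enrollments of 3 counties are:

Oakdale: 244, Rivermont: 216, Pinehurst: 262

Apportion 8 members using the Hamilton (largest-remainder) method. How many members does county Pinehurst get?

3

The standard divisor is 722/8 ≈ 90.25.
Standard quotas: Oakdale 2.704, Rivermont 2.393, Pinehurst 2.903.
Lower quotas: Oakdale 2, Rivermont 2, Pinehurst 2 (sum 6, leaving 2 seats).
Remainders in descending order: Pinehurst 0.903, Oakdale 0.704, Rivermont 0.393.
Largest remainders: Pinehurst, Oakdale receive the extra seats.
Pinehurst receives 3.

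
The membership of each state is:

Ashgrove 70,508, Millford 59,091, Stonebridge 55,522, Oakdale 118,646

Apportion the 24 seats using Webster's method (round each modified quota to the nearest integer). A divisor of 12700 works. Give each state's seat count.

With modified divisor 12700: modified quotas Ashgrove 5.552, Millford 4.653, Stonebridge 4.372, Oakdale 9.342.
Rounding to the nearest integer: Ashgrove 6, Millford 5, Stonebridge 4, Oakdale 9 (total 24).

Ashgrove=6; Millford=5; Stonebridge=4; Oakdale=9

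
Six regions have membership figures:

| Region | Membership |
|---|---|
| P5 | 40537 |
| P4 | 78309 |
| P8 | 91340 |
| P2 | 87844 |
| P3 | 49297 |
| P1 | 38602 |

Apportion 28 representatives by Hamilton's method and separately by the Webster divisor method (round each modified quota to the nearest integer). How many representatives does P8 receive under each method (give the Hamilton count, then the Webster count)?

Hamilton: P5 3, P4 6, P8 7, P2 6, P3 3, P1 3.
Webster: P5 3, P4 6, P8 6, P2 6, P3 4, P1 3.
P8 gets 7 under Hamilton and 6 under Webster.

7 and 6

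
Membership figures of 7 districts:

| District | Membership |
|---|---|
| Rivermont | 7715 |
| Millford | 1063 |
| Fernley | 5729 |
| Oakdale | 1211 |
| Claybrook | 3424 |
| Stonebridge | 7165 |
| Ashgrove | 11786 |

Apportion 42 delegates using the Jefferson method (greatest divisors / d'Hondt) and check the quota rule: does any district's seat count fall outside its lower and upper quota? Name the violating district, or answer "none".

Standard quotas: Rivermont 8.506, Millford 1.172, Fernley 6.317, Oakdale 1.335, Claybrook 3.775, Stonebridge 7.900, Ashgrove 12.995.
Jefferson allocation: Rivermont 9, Millford 1, Fernley 6, Oakdale 1, Claybrook 4, Stonebridge 8, Ashgrove 13.
Every allocation lies between the lower and upper quota.

none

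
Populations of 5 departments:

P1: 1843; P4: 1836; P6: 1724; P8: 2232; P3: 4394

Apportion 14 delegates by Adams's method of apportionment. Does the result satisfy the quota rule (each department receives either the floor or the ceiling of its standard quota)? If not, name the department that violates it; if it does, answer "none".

none

Standard quotas: P1 2.145, P4 2.137, P6 2.006, P8 2.598, P3 5.114.
Adams allocation: P1 2, P4 2, P6 2, P8 3, P3 5.
Every allocation lies between the lower and upper quota.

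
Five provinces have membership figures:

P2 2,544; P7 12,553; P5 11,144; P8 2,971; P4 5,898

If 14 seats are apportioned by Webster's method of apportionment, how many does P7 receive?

Standard divisor 35110/14 ≈ 2507.857; standard quotas: P2 1.014, P7 5.005, P5 4.444, P8 1.185, P4 2.352.
Rounding to the nearest integer gives 1, 5, 4, 1, 2 = 13 seats, so the divisor must be adjusted.
With modified divisor 2400: modified quotas P2 1.060, P7 5.230, P5 4.643, P8 1.238, P4 2.458.
Rounding to the nearest integer: P2 1, P7 5, P5 5, P8 1, P4 2 (total 14).
P7 receives 5.

5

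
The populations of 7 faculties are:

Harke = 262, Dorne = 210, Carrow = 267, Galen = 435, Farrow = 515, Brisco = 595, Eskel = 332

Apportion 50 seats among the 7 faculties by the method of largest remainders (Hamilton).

The standard divisor is 2616/50 ≈ 52.32.
Standard quotas: Harke 5.008, Dorne 4.014, Carrow 5.103, Galen 8.314, Farrow 9.843, Brisco 11.372, Eskel 6.346.
Lower quotas: Harke 5, Dorne 4, Carrow 5, Galen 8, Farrow 9, Brisco 11, Eskel 6 (sum 48, leaving 2 seats).
Remainders in descending order: Farrow 0.843, Brisco 0.372, Eskel 0.346, Galen 0.314, Carrow 0.103, Dorne 0.014, Harke 0.008.
The surplus seats go to Farrow, Brisco.

Harke 5, Dorne 4, Carrow 5, Galen 8, Farrow 10, Brisco 12, Eskel 6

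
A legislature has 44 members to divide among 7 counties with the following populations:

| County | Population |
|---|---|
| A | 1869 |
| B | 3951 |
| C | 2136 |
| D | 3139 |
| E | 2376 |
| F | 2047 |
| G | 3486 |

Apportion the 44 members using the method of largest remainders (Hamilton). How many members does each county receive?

The standard divisor is 19004/44 ≈ 431.909.
Standard quotas: A 4.327, B 9.148, C 4.945, D 7.268, E 5.501, F 4.739, G 8.071.
Lower quotas: A 4, B 9, C 4, D 7, E 5, F 4, G 8 (sum 41, leaving 3 seats).
Remainders in descending order: C 0.945, F 0.739, E 0.501, A 0.327, D 0.268, B 0.148, G 0.071.
The surplus seats go to C, F, E.

A=4, B=9, C=5, D=7, E=6, F=5, G=8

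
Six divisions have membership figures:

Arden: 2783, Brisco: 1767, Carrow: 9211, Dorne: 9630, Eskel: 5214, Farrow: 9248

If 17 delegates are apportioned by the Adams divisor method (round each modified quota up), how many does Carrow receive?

4

Standard divisor 37853/17 ≈ 2226.647; standard quotas: Arden 1.250, Brisco 0.794, Carrow 4.137, Dorne 4.325, Eskel 2.342, Farrow 4.153.
Rounding up gives 2, 1, 5, 5, 3, 5 = 21 seats, so the divisor must be adjusted.
With modified divisor 2700: modified quotas Arden 1.031, Brisco 0.654, Carrow 3.411, Dorne 3.567, Eskel 1.931, Farrow 3.425.
Rounding up: Arden 2, Brisco 1, Carrow 4, Dorne 4, Eskel 2, Farrow 4 (total 17).
Carrow receives 4.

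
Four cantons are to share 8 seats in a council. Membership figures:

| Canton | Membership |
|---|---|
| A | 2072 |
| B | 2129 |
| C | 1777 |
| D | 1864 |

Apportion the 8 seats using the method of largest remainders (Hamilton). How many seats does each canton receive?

A 2; B 2; C 2; D 2

Total 7842; standard divisor 7842/8 ≈ 980.25.
Standard quotas: A 2.114, B 2.172, C 1.813, D 1.902.
Lower quotas: A 2, B 2, C 1, D 1 (sum 6, leaving 2 seats).
Remainders in descending order: D 0.902, C 0.813, B 0.172, A 0.114.
Largest remainders: D, C receive the extra seats.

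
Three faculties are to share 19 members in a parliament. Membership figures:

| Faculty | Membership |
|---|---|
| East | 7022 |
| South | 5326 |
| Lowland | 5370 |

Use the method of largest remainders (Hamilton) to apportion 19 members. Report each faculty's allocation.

Standard divisor: 17718 ÷ 19 ≈ 932.526.
Standard quotas: East 7.5301, South 5.7114, Lowland 5.7586.
Lower quotas: East 7, South 5, Lowland 5 (sum 17, leaving 2 seats).
Remainders in descending order: Lowland 0.7586, South 0.7114, East 0.5301.
Largest remainders: Lowland, South receive the extra seats.

East=7, South=6, Lowland=6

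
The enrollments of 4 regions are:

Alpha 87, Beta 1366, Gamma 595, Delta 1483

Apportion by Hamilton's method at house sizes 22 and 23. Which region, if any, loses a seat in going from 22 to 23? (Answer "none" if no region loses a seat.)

At 22 seats: Alpha 1, Beta 8, Gamma 4, Delta 9.
At 23 seats: Alpha 0, Beta 9, Gamma 4, Delta 10.
Alpha drops from 1 to 0.

Alpha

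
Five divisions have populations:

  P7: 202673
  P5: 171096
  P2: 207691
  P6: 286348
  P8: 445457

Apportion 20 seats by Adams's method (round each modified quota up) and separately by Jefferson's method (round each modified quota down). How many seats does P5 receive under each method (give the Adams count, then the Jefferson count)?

Adams: P7 3, P5 3, P2 3, P6 4, P8 7.
Jefferson: P7 3, P5 2, P2 3, P6 5, P8 7.
P5 gets 3 under Adams and 2 under Jefferson.

3 and 2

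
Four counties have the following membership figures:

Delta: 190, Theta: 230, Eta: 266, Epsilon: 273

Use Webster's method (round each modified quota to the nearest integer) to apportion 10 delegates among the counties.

Delta 2, Theta 2, Eta 3, Epsilon 3

Standard divisor 959/10 ≈ 95.9; standard quotas: Delta 1.981, Theta 2.398, Eta 2.774, Epsilon 2.847.
Rounding to the nearest integer gives Delta 2, Theta 2, Eta 3, Epsilon 3 — total 10, matching the house size, so no adjustment is needed.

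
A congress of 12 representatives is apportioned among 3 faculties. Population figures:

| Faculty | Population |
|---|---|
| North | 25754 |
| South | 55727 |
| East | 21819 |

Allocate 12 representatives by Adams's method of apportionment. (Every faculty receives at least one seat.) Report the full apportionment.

Standard divisor 103300/12 ≈ 8608.333; standard quotas: North 2.992, South 6.474, East 2.535.
Rounding up gives 3, 7, 3 = 13 seats, so the divisor must be adjusted.
With modified divisor 10100: modified quotas North 2.550, South 5.518, East 2.160.
Rounding up: North 3, South 6, East 3 (total 12).

North 3, South 6, East 3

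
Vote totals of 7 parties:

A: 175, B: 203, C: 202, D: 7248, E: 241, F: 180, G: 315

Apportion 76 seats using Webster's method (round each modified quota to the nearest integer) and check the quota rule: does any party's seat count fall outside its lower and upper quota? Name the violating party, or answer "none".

Standard quotas: A 1.553, B 1.801, C 1.793, D 64.321, E 2.139, F 1.597, G 2.795.
Webster allocation: A 2, B 2, C 2, D 63, E 2, F 2, G 3.
D has quota 64.321 (lower 64, upper 65) but receives 63 — outside the quota interval.

D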